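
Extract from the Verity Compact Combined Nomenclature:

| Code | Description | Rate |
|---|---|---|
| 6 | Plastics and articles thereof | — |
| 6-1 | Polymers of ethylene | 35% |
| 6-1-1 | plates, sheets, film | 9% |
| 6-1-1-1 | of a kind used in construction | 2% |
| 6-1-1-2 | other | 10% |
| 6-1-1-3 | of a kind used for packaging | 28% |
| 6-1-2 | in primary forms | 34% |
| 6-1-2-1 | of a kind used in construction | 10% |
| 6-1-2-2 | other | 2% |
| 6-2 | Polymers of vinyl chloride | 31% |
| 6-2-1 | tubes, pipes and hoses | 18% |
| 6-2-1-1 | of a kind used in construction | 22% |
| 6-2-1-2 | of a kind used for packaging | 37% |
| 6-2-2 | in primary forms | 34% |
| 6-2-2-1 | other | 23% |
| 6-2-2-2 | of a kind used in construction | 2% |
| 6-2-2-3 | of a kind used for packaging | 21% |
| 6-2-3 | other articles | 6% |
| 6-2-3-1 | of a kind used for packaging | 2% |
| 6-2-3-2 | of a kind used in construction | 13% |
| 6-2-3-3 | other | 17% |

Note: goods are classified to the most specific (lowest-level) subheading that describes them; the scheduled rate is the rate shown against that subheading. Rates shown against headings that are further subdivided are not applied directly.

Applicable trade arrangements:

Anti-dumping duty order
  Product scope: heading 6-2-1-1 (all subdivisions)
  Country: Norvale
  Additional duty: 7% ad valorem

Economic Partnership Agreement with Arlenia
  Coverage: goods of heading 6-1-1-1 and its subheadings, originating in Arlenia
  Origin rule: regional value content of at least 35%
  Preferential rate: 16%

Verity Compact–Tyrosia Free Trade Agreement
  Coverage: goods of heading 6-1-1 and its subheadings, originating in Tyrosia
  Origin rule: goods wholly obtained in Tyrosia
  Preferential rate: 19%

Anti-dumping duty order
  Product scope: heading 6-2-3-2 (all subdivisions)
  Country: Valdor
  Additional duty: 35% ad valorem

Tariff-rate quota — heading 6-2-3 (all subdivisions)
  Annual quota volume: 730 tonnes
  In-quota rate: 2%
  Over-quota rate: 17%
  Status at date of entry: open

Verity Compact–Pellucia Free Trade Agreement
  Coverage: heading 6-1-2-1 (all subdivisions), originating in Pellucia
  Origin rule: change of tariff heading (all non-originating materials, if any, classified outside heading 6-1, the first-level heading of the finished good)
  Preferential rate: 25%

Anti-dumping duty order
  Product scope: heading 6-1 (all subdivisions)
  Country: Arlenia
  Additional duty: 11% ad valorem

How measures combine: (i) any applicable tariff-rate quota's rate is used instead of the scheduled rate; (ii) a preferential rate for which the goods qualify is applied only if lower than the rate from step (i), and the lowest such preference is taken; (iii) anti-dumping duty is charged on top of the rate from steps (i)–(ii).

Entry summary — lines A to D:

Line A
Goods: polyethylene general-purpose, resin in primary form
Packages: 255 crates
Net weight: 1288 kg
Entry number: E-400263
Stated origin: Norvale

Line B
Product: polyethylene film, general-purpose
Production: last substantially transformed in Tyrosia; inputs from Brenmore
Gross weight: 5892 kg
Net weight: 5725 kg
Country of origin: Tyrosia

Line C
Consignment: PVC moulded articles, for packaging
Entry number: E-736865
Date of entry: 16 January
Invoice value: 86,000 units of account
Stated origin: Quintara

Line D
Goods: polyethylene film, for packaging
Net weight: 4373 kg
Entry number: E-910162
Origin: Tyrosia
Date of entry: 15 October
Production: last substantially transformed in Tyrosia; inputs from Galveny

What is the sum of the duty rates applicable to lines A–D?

Line A: polyethylene → 6-1; resin in primary form → 6-1-2; general-purpose → 6-1-2-2. Scheduled 2%. No special measure applies. → 2%.
Line B: polyethylene → 6-1; film → 6-1-1; general-purpose → 6-1-1-2. Scheduled 10%. Tyrosia agreement on 6-1-1: not wholly obtained. → 10%.
Line C: PVC → 6-2; moulded articles → 6-2-3; for packaging → 6-2-3-1. Scheduled 2%. quota on 6-2-3 open → in-quota 2%. → 2%.
Line D: polyethylene → 6-1; film → 6-1-1; for packaging → 6-1-1-3. Scheduled 28%. Tyrosia agreement on 6-1-1: not wholly obtained. → 28%.
Sum: 2% + 10% + 2% + 28% = 42%.

42%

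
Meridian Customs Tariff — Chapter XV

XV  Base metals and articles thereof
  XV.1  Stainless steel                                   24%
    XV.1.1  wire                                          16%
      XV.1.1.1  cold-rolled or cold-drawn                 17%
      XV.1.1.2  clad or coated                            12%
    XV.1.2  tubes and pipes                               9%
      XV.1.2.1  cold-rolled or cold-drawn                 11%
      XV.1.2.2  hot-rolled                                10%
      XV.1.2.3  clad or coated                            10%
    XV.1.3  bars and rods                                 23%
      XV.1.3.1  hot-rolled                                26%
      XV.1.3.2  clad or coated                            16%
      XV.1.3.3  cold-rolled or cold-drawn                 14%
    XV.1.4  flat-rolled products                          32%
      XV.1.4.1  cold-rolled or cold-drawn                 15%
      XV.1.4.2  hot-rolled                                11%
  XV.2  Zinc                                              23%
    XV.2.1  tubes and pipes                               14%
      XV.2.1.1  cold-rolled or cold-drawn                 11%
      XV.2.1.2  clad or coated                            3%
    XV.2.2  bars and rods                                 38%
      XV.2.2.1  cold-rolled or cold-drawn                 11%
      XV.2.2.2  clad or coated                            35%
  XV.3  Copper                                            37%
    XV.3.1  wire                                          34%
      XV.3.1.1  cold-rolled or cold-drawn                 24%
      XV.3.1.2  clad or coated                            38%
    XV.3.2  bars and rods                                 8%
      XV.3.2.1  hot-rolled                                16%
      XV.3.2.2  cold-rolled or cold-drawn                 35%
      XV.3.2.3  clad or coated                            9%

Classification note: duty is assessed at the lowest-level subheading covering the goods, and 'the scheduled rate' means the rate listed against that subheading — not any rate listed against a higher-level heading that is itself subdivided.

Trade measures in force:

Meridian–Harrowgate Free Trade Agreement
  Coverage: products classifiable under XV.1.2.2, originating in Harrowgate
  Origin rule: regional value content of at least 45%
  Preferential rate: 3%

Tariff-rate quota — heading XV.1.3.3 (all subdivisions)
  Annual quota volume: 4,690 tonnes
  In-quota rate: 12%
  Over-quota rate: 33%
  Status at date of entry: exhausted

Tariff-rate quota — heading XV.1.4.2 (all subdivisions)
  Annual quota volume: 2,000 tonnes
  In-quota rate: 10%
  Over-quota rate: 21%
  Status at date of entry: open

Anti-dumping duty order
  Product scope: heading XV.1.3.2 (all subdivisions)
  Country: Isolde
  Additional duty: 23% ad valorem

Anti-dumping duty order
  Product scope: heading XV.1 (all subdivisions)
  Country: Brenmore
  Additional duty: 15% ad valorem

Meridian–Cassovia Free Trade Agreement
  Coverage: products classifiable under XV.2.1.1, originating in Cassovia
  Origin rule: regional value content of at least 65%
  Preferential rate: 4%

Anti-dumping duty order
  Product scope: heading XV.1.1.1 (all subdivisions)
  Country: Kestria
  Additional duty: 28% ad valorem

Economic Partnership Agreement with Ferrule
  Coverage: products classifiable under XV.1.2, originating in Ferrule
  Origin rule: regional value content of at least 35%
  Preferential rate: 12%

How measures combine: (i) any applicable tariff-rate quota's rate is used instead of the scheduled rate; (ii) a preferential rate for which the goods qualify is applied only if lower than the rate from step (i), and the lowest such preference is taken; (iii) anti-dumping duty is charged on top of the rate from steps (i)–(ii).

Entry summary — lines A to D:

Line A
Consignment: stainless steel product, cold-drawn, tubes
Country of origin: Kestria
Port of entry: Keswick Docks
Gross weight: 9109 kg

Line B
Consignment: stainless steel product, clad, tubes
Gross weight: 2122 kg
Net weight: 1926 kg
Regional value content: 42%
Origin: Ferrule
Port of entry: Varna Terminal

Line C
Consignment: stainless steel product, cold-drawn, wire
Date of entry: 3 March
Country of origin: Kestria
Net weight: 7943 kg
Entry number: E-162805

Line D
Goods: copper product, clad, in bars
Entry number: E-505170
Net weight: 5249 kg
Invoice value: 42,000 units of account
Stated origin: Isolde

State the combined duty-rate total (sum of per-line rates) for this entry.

Line A: stainless steel → XV.1; tubes → XV.1.2; cold-drawn → XV.1.2.1. Scheduled 11%. No special measure applies. → 11%.
Line B: stainless steel → XV.1; tubes → XV.1.2; clad → XV.1.2.3. Scheduled 10%. Ferrule agreement on XV.1.2: RVC ≥ 35% → 12% available; preference 12% not lower than 10% → no reduction. → 10%.
Line C: stainless steel → XV.1; wire → XV.1.1; cold-drawn → XV.1.1.1. Scheduled 17%. anti-dumping (Kestria, XV.1.1.1): +28%; total 17% + 28% = 45%. → 45%.
Line D: copper → XV.3; in bars → XV.3.2; clad → XV.3.2.3. Scheduled 9%. No special measure applies. → 9%.
Sum: 11% + 10% + 45% + 9% = 75%.

75%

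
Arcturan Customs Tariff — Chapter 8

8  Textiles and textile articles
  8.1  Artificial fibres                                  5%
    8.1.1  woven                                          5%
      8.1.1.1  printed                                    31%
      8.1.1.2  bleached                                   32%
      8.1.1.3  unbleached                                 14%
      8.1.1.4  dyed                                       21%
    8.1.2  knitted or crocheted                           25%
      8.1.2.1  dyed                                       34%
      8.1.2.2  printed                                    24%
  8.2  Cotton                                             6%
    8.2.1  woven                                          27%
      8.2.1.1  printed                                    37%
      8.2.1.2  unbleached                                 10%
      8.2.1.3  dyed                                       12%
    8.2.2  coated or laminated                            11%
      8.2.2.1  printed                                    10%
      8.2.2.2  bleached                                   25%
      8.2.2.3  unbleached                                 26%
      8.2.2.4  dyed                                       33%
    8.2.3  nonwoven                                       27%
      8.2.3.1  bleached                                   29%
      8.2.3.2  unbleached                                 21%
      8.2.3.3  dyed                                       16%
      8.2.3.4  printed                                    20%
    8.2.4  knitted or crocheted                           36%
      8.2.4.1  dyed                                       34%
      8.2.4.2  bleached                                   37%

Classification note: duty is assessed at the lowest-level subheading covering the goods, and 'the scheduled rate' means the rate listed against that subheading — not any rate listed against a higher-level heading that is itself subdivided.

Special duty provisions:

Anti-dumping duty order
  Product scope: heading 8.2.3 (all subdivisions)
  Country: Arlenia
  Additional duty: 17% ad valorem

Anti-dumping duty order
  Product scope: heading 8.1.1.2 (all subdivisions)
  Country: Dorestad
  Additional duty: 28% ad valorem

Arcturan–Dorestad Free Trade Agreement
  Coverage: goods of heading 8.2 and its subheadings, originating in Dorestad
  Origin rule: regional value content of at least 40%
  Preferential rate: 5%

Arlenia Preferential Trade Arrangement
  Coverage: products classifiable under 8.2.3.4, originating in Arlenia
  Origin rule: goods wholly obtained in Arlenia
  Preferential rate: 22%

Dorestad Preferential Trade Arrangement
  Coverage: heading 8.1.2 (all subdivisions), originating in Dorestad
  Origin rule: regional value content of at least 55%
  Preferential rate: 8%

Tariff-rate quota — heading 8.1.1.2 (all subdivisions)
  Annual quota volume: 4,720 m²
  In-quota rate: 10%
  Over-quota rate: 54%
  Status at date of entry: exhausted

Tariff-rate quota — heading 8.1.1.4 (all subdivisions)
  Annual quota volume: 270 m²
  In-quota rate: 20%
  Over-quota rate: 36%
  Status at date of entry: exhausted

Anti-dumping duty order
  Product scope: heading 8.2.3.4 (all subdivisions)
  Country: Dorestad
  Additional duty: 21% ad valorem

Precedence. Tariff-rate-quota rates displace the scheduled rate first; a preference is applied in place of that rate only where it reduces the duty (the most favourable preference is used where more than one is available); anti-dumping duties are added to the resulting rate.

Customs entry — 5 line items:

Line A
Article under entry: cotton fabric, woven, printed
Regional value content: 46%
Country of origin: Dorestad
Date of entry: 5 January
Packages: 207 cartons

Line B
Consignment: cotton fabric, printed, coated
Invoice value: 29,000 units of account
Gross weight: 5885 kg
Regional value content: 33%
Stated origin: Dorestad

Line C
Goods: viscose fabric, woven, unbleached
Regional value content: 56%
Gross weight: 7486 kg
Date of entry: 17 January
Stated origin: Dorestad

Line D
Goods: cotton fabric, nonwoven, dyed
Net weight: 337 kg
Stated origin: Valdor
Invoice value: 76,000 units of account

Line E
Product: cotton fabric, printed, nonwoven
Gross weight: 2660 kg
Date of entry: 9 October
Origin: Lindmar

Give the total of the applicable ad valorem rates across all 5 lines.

65%

Line A: cotton → 8.2; woven → 8.2.1; printed → 8.2.1.1. Scheduled 37%. Dorestad agreement on 8.2: RVC ≥ 40% → 5% available; Dorestad agreement on 8.1.2: 8.2.1.1 not covered; preferential 5%. → 5%.
Line B: cotton → 8.2; coated → 8.2.2; printed → 8.2.2.1. Scheduled 10%. Dorestad agreement on 8.2: RVC < 40%; Dorestad agreement on 8.1.2: 8.2.2.1 not covered. → 10%.
Line C: viscose → 8.1; woven → 8.1.1; unbleached → 8.1.1.3. Scheduled 14%. Dorestad agreement on 8.2: 8.1.1.3 not covered; Dorestad agreement on 8.1.2: 8.1.1.3 not covered. → 14%.
Line D: cotton → 8.2; nonwoven → 8.2.3; dyed → 8.2.3.3. Scheduled 16%. No special measure applies. → 16%.
Line E: cotton → 8.2; nonwoven → 8.2.3; printed → 8.2.3.4. Scheduled 20%. No special measure applies. → 20%.
Sum: 5% + 10% + 14% + 16% + 20% = 65%.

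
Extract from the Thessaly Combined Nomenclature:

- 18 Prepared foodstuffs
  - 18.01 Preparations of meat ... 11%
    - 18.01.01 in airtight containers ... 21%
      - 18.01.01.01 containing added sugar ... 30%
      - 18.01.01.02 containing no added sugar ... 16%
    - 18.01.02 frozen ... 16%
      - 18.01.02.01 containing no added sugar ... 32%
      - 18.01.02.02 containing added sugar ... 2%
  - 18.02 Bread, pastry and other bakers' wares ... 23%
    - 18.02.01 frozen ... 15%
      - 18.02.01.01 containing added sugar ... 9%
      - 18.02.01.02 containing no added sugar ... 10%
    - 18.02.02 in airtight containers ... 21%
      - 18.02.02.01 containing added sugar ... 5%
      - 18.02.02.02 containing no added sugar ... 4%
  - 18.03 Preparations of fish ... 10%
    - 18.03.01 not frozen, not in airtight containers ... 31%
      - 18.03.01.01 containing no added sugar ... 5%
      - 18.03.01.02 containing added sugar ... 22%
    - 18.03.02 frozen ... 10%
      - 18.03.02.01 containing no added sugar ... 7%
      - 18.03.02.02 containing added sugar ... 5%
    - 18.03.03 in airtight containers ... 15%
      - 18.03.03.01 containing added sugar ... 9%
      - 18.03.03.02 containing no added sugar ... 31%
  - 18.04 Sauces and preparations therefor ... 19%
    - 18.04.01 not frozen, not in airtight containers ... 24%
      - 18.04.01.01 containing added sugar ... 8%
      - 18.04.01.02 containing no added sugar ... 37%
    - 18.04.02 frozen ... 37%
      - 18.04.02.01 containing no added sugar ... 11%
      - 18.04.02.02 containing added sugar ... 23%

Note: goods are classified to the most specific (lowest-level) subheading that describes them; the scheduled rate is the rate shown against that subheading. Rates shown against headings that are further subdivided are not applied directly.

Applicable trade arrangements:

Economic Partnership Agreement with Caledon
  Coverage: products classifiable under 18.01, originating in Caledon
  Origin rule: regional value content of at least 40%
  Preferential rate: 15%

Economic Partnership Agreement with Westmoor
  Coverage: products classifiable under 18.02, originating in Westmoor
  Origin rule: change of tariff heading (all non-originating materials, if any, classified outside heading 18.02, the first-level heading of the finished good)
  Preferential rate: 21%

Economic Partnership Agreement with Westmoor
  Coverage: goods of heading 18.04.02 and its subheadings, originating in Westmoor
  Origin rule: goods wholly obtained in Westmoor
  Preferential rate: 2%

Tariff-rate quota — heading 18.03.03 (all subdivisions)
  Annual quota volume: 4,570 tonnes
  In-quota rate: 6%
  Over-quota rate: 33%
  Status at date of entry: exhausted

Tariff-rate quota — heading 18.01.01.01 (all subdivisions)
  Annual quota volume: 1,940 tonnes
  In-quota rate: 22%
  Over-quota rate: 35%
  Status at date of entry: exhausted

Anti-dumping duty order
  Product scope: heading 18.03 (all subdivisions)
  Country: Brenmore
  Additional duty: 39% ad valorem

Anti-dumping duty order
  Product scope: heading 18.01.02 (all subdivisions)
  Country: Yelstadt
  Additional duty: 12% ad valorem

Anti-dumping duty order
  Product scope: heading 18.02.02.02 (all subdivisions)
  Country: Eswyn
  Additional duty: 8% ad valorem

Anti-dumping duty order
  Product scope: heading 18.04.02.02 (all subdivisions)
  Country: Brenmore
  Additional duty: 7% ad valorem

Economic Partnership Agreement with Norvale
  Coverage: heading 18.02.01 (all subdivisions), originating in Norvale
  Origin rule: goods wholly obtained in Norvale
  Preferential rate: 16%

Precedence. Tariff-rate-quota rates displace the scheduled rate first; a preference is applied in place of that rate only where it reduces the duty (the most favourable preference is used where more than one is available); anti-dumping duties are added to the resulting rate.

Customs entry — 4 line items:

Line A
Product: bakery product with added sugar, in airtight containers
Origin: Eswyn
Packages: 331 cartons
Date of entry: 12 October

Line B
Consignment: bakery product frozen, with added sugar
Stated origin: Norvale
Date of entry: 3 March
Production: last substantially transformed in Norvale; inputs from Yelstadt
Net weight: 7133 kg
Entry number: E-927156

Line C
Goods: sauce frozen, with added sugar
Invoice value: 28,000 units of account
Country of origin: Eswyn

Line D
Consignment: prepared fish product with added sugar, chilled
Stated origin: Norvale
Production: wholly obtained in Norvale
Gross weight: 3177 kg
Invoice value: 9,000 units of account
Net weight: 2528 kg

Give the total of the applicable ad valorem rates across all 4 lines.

59%

Line A: bakery product → 18.02; in airtight containers → 18.02.02; with added sugar → 18.02.02.01. Scheduled 5%. No special measure applies. → 5%.
Line B: bakery product → 18.02; frozen → 18.02.01; with added sugar → 18.02.01.01. Scheduled 9%. Norvale agreement on 18.02.01: not wholly obtained. → 9%.
Line C: sauce → 18.04; frozen → 18.04.02; with added sugar → 18.04.02.02. Scheduled 23%. No special measure applies. → 23%.
Line D: prepared fish product → 18.03; chilled → 18.03.01; with added sugar → 18.03.01.02. Scheduled 22%. Norvale agreement on 18.02.01: 18.03.01.02 not covered. → 22%.
Sum: 5% + 9% + 23% + 22% = 59%.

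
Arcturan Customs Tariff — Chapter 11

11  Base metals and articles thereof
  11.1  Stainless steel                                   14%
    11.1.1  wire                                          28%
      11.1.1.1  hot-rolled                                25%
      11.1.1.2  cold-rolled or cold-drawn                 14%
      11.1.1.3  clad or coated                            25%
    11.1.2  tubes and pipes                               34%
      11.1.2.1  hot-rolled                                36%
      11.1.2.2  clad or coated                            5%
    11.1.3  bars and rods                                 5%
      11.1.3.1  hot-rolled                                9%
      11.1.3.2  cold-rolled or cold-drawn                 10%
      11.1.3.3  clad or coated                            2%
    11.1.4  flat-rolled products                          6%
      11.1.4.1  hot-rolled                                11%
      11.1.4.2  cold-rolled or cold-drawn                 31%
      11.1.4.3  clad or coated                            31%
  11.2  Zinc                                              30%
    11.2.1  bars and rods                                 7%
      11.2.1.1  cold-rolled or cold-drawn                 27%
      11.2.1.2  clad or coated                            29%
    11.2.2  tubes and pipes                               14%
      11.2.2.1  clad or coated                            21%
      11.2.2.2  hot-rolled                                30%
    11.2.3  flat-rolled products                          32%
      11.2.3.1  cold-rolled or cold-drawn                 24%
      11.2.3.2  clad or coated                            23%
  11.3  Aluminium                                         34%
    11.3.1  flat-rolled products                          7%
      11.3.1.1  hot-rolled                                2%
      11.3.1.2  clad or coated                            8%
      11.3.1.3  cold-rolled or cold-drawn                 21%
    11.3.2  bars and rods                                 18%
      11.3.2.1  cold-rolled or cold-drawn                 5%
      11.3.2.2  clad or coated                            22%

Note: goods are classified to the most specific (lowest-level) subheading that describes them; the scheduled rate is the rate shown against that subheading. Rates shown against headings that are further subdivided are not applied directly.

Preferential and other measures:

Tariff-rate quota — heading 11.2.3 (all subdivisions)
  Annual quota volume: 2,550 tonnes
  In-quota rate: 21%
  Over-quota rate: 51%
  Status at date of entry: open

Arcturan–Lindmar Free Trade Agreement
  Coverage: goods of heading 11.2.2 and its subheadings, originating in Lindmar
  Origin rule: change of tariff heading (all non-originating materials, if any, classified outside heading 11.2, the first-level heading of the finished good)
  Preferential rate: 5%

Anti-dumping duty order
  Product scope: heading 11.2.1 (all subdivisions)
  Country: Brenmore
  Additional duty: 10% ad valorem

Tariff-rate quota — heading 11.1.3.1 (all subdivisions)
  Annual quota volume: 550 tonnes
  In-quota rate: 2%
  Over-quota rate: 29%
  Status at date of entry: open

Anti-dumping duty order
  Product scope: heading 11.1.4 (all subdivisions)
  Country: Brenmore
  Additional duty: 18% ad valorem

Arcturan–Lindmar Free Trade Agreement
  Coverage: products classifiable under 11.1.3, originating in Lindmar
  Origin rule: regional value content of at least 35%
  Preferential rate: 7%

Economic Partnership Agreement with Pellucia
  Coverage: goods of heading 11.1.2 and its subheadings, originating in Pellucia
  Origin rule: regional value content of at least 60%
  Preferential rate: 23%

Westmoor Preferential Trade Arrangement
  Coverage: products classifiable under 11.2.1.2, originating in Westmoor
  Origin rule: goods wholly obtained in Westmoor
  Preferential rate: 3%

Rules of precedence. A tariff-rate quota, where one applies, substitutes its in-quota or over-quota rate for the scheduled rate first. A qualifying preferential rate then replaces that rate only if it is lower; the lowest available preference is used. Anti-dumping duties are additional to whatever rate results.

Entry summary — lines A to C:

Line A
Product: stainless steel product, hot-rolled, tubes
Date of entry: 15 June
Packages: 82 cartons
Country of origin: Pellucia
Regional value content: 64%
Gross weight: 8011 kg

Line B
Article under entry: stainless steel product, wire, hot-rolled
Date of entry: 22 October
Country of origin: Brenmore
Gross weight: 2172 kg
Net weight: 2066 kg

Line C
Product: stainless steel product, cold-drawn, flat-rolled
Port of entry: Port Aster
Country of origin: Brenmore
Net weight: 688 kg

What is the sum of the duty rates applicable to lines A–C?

Line A: stainless steel → 11.1; tubes → 11.1.2; hot-rolled → 11.1.2.1. Scheduled 36%. Pellucia agreement on 11.1.2: RVC ≥ 60% → 23% available; preferential 23%. → 23%.
Line B: stainless steel → 11.1; wire → 11.1.1; hot-rolled → 11.1.1.1. Scheduled 25%. No special measure applies. → 25%.
Line C: stainless steel → 11.1; flat-rolled → 11.1.4; cold-drawn → 11.1.4.2. Scheduled 31%. anti-dumping (Brenmore, 11.1.4): +18%; total 31% + 18% = 49%. → 49%.
Sum: 23% + 25% + 49% = 97%.

97%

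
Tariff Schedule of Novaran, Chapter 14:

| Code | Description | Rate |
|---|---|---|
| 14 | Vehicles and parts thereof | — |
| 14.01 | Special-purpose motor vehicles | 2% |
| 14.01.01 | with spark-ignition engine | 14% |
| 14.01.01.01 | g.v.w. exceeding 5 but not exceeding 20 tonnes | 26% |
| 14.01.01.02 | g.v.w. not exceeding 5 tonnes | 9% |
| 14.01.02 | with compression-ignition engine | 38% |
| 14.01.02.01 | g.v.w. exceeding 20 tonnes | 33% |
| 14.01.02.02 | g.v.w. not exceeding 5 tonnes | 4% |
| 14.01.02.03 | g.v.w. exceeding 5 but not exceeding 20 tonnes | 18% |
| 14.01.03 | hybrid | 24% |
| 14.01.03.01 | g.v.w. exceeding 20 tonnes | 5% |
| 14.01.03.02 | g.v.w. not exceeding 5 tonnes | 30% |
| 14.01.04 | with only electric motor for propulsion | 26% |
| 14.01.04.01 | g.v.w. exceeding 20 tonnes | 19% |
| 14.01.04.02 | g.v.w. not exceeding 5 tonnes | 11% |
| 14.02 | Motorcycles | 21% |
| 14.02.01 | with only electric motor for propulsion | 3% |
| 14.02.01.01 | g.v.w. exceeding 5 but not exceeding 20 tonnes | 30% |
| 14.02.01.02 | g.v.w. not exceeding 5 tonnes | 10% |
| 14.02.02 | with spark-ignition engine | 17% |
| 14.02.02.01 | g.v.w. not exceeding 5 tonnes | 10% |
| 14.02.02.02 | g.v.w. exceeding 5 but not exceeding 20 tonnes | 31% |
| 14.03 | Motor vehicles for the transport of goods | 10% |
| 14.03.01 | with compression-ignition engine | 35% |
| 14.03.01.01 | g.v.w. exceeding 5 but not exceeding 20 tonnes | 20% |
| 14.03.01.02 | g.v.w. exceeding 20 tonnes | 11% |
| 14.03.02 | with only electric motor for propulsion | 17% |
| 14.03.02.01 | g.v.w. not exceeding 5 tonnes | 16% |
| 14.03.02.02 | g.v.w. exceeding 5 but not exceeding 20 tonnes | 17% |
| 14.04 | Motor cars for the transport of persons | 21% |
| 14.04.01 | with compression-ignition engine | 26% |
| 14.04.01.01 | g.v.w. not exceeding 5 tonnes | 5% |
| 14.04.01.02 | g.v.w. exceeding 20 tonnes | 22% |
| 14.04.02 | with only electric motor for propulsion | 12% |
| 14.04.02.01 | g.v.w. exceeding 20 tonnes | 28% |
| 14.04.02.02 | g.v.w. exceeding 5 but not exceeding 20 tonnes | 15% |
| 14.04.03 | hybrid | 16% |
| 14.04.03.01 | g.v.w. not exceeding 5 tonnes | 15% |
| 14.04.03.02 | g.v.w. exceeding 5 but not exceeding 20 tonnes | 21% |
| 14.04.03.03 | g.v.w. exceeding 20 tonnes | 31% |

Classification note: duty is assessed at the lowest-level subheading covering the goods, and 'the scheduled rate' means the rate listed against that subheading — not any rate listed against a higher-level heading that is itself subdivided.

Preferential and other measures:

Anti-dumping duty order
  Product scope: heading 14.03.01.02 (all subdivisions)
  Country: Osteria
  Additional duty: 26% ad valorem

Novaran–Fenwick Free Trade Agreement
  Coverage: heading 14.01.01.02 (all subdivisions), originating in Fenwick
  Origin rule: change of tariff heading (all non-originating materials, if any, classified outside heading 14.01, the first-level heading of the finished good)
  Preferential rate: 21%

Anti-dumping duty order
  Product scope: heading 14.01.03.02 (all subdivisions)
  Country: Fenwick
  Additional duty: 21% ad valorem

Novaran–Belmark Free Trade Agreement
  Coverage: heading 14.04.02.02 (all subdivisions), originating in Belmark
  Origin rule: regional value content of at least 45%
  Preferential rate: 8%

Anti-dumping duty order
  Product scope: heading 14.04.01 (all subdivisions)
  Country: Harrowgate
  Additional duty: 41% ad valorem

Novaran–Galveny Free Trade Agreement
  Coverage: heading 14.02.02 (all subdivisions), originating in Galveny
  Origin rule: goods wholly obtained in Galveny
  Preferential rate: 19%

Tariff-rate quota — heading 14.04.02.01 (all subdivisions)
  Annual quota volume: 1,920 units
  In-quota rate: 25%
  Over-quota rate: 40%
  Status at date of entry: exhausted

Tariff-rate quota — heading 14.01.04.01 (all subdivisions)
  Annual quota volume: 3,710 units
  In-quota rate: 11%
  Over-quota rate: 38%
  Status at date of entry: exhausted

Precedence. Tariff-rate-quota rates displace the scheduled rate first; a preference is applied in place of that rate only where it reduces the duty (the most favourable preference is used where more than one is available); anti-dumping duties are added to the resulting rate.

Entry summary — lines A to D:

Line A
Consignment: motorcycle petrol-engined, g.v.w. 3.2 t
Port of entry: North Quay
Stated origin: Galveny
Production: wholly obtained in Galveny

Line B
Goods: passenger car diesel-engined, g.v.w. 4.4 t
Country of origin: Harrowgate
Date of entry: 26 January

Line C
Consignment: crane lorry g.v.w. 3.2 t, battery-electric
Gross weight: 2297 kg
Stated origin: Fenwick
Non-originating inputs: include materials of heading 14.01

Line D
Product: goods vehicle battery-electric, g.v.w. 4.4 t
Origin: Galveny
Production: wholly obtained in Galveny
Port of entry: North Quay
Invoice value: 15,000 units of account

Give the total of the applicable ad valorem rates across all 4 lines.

83%

Line A: motorcycle → 14.02; petrol-engined → 14.02.02; g.v.w. 3.2 t → 14.02.02.01. Scheduled 10%. Galveny agreement on 14.02.02: wholly obtained → 19% available; preference 19% not lower than 10% → no reduction. → 10%.
Line B: passenger car → 14.04; diesel-engined → 14.04.01; g.v.w. 4.4 t → 14.04.01.01. Scheduled 5%. anti-dumping (Harrowgate, 14.04.01): +41%; total 5% + 41% = 46%. → 46%.
Line C: crane lorry → 14.01; battery-electric → 14.01.04; g.v.w. 3.2 t → 14.01.04.02. Scheduled 11%. Fenwick agreement on 14.01.01.02: 14.01.04.02 not covered. → 11%.
Line D: goods vehicle → 14.03; battery-electric → 14.03.02; g.v.w. 4.4 t → 14.03.02.01. Scheduled 16%. Galveny agreement on 14.02.02: 14.03.02.01 not covered. → 16%.
Sum: 10% + 46% + 11% + 16% = 83%.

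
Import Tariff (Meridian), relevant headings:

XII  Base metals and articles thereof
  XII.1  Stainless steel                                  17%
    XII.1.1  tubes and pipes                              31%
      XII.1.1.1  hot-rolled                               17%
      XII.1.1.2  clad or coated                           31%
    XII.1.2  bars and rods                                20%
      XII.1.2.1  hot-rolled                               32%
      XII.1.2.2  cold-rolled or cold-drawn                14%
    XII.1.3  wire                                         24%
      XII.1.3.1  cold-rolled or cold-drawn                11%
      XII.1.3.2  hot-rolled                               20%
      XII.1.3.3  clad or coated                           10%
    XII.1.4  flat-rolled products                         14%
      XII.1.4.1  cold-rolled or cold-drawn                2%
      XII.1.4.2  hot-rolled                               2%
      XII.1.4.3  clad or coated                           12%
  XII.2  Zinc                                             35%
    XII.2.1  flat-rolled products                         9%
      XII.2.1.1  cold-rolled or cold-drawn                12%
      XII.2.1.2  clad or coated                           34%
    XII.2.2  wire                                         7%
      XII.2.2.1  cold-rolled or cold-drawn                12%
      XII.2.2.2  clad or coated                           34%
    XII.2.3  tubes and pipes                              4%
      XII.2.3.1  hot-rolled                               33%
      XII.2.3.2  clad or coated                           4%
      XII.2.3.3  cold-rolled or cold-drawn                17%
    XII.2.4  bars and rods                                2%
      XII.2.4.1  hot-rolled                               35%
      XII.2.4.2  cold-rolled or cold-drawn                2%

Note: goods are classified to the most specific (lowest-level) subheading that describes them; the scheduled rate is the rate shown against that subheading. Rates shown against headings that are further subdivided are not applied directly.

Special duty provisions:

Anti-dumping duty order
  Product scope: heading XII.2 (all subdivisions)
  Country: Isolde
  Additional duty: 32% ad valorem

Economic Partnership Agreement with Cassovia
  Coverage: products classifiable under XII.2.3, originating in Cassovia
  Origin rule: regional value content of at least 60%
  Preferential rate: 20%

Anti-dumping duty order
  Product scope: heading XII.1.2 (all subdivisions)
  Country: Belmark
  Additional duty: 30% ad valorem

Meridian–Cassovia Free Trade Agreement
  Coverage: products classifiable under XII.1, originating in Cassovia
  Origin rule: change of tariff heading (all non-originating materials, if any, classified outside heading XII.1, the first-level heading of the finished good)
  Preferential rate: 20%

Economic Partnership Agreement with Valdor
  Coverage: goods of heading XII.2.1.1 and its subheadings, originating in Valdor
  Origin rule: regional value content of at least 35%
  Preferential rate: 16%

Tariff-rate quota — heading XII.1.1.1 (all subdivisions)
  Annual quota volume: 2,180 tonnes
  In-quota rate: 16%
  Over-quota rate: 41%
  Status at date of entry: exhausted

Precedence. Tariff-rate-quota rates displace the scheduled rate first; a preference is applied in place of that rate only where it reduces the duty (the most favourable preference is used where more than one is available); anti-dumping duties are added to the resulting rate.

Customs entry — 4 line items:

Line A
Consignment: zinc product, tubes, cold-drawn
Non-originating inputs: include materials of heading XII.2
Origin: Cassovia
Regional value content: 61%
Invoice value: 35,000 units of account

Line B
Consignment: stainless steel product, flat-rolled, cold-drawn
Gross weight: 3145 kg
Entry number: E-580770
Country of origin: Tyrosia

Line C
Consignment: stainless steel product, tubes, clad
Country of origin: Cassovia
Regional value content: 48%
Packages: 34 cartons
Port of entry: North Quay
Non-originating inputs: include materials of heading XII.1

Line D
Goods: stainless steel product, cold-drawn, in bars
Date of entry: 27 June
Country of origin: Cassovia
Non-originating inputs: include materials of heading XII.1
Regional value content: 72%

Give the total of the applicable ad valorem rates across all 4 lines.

64%

Line A: zinc → XII.2; tubes → XII.2.3; cold-drawn → XII.2.3.3. Scheduled 17%. Cassovia agreement on XII.2.3: RVC ≥ 60% → 20% available; Cassovia agreement on XII.1: XII.2.3.3 not covered; preference 20% not lower than 17% → no reduction. → 17%.
Line B: stainless steel → XII.1; flat-rolled → XII.1.4; cold-drawn → XII.1.4.1. Scheduled 2%. No special measure applies. → 2%.
Line C: stainless steel → XII.1; tubes → XII.1.1; clad → XII.1.1.2. Scheduled 31%. Cassovia agreement on XII.2.3: XII.1.1.2 not covered; Cassovia agreement on XII.1: CTH not met. → 31%.
Line D: stainless steel → XII.1; in bars → XII.1.2; cold-drawn → XII.1.2.2. Scheduled 14%. Cassovia agreement on XII.2.3: XII.1.2.2 not covered; Cassovia agreement on XII.1: CTH not met. → 14%.
Sum: 17% + 2% + 31% + 14% = 64%.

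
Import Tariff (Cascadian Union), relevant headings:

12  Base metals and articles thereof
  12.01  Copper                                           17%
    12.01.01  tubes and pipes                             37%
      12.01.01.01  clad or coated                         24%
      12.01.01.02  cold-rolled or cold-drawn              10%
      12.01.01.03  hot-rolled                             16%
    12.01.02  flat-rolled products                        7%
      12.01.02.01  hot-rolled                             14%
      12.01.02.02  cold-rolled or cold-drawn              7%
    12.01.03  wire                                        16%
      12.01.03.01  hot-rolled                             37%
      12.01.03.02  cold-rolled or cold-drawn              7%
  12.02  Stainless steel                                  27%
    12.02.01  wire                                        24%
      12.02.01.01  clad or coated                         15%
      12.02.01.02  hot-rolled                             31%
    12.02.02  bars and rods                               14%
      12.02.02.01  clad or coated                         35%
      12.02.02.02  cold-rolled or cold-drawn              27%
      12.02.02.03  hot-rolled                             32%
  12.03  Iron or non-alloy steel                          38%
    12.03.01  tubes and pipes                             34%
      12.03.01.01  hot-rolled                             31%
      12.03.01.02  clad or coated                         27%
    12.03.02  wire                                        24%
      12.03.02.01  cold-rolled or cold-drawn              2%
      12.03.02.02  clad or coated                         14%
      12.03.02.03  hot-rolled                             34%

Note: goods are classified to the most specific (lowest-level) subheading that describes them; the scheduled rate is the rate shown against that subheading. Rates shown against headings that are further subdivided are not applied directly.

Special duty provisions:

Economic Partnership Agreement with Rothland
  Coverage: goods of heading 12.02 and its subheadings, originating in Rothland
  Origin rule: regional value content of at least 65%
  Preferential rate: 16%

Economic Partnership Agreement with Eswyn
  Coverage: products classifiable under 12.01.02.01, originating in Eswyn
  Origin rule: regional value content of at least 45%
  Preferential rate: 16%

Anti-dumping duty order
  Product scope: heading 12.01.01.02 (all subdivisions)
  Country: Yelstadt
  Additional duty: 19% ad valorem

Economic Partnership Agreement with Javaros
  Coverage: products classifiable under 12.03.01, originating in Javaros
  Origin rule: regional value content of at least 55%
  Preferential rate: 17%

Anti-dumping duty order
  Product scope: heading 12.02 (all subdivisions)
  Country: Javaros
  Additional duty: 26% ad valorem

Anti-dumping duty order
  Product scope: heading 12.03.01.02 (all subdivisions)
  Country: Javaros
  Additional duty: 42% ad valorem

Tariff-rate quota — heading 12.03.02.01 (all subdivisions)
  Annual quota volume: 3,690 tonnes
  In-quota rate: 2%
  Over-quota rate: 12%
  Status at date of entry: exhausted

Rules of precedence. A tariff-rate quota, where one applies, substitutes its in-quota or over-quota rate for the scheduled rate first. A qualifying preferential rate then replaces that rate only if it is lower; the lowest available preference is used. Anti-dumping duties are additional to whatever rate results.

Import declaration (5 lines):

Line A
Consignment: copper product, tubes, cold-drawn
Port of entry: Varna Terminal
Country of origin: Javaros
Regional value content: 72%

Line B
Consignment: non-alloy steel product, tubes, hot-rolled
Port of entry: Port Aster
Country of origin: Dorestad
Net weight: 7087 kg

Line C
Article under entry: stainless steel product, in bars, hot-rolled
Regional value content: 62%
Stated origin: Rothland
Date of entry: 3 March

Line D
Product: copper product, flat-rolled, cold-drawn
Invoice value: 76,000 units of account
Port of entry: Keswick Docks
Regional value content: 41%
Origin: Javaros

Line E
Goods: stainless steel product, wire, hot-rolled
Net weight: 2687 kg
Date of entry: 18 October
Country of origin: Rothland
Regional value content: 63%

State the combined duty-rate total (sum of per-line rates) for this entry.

Line A: copper → 12.01; tubes → 12.01.01; cold-drawn → 12.01.01.02. Scheduled 10%. Javaros agreement on 12.03.01: 12.01.01.02 not covered. → 10%.
Line B: non-alloy steel → 12.03; tubes → 12.03.01; hot-rolled → 12.03.01.01. Scheduled 31%. No special measure applies. → 31%.
Line C: stainless steel → 12.02; in bars → 12.02.02; hot-rolled → 12.02.02.03. Scheduled 32%. Rothland agreement on 12.02: RVC < 65%. → 32%.
Line D: copper → 12.01; flat-rolled → 12.01.02; cold-drawn → 12.01.02.02. Scheduled 7%. Javaros agreement on 12.03.01: 12.01.02.02 not covered. → 7%.
Line E: stainless steel → 12.02; wire → 12.02.01; hot-rolled → 12.02.01.02. Scheduled 31%. Rothland agreement on 12.02: RVC < 65%. → 31%.
Sum: 10% + 31% + 32% + 7% + 31% = 111%.

111%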